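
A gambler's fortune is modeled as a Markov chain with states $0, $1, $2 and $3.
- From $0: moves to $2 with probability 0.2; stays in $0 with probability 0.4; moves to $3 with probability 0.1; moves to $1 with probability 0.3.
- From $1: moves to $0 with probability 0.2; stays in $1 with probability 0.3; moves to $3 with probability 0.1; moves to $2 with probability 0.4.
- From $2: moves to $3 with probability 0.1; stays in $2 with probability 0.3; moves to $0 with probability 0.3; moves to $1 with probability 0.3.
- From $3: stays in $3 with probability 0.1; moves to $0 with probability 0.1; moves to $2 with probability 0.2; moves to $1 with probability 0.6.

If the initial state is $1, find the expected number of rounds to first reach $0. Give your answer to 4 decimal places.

4.4534

Let t(s) be the expected number of rounds to first reach $0 from state s, with t($0) = 0. Conditioning on the first round:
t($1) = 1 + 0.3·t($1) + 0.4·t($2) + 0.1·t($3)
t($2) = 1 + 0.3·t($1) + 0.3·t($2) + 0.1·t($3)
t($3) = 1 + 0.6·t($1) + 0.2·t($2) + 0.1·t($3)
Solving: t($1) = 4.4534, t($2) = 4.0486, t($3) = 4.9798.
Expected rounds from $1 to $0: 4.4534.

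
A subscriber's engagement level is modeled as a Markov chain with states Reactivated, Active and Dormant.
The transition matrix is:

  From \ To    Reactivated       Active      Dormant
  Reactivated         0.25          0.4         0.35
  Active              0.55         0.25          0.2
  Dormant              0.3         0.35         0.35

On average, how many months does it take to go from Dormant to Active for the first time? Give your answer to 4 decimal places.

Let t(s) be the expected number of months to first reach Active from state s, with t(Active) = 0. Conditioning on the first month:
t(Reactivated) = 1 + 0.25·t(Reactivated) + 0.35·t(Dormant)
t(Dormant) = 1 + 0.3·t(Reactivated) + 0.35·t(Dormant)
Solving: t(Reactivated) = 2.6144, t(Dormant) = 2.7451.
Expected months from Dormant to Active: 2.7451.

2.7451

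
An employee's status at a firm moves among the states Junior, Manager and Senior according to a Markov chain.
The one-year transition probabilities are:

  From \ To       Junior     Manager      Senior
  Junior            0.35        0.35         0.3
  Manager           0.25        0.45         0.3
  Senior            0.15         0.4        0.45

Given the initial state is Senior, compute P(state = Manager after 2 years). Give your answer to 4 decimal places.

Sum over the intermediate state after 1 year:
P = P(Senior→Junior)·P(Junior→Manager) + P(Senior→Manager)·P(Manager→Manager) + P(Senior→Senior)·P(Senior→Manager)
  = 0.15×0.35 + 0.4×0.45 + 0.45×0.4
  = 0.0525 + 0.1800 + 0.1800 = 0.4125

0.4125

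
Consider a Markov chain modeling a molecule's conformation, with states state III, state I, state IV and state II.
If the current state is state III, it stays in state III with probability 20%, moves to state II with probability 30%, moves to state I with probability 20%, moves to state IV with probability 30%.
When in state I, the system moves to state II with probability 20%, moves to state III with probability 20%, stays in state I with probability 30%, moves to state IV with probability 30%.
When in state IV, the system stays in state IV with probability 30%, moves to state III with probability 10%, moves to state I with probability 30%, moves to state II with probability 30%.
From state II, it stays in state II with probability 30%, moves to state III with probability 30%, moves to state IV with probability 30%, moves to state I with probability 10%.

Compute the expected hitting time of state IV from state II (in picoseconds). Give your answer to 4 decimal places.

3.3333

Let t(s) be the expected number of picoseconds to first reach state IV from state s, with t(state IV) = 0. Conditioning on the first picosecond:
t(state III) = 1 + 0.2·t(state III) + 0.2·t(state I) + 0.3·t(state II)
t(state I) = 1 + 0.2·t(state III) + 0.3·t(state I) + 0.2·t(state II)
t(state II) = 1 + 0.3·t(state III) + 0.1·t(state I) + 0.3·t(state II)
Solving: t(state III) = 3.3333, t(state I) = 3.3333, t(state II) = 3.3333.
Expected picoseconds from state II to state IV: 3.3333.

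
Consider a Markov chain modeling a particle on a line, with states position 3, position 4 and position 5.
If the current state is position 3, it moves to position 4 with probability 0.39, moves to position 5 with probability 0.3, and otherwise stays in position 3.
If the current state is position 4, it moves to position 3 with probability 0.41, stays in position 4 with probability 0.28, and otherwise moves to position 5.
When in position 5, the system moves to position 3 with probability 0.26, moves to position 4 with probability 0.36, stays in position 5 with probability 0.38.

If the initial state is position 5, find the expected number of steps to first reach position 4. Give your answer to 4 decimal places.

Let t(s) be the expected number of steps to first reach position 4 from state s, with t(position 4) = 0. Conditioning on the first step:
t(position 3) = 1 + 0.31·t(position 3) + 0.3·t(position 5)
t(position 5) = 1 + 0.26·t(position 3) + 0.38·t(position 5)
Solving: t(position 3) = 2.6301, t(position 5) = 2.7158.
Expected steps from position 5 to position 4: 2.7158.

2.7158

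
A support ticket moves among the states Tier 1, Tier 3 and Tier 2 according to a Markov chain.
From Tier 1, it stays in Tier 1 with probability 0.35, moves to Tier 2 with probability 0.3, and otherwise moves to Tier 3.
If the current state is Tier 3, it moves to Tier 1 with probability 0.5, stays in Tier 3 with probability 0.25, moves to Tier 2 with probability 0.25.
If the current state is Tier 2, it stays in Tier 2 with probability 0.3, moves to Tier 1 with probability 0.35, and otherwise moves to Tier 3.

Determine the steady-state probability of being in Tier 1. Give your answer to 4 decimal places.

0.3977

Let the stationary distribution be π with π = πP and π_1 + π_2 + π_3 = 1.
π_1 = 0.35·π_1 + 0.5·π_2 + 0.35·π_3
π_2 = 0.35·π_1 + 0.25·π_2 + 0.35·π_3
Solving with the normalization constraint gives π = (0.3977, 0.3182, 0.2841).
So the stationary probability of Tier 1 is 0.3977.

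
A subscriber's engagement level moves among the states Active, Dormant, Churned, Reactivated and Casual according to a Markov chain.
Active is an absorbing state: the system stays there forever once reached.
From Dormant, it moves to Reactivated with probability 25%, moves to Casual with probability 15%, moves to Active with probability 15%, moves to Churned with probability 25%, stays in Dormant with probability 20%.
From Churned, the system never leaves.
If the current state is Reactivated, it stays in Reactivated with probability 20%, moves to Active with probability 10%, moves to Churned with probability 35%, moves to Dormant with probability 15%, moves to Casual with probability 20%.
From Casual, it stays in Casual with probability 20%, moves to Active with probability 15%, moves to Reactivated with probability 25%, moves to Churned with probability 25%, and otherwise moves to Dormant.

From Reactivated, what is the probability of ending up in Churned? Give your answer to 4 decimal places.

Let h(s) be the probability of absorption at Churned starting from transient state s. Then h(Churned) = 1 and h(Active) = 0. By first-step analysis:
h(Dormant) = 0.15·0 + 0.2·h(Dormant) + 0.25·1 + 0.25·h(Reactivated) + 0.15·h(Casual)
h(Reactivated) = 0.1·0 + 0.15·h(Dormant) + 0.35·1 + 0.2·h(Reactivated) + 0.2·h(Casual)
h(Casual) = 0.15·0 + 0.15·h(Dormant) + 0.25·1 + 0.25·h(Reactivated) + 0.2·h(Casual)
Solving: h(Dormant) = 0.6647, h(Reactivated) = 0.7283, h(Casual) = 0.6647.
Starting from Reactivated, the probability is 0.7283.

0.7283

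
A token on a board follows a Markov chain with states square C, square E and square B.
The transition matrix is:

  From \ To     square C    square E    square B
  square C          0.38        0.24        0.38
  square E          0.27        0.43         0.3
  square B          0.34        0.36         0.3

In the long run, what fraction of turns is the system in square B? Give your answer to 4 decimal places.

Let the stationary distribution be π with π = πP and π_1 + π_2 + π_3 = 1.
π_1 = 0.38·π_1 + 0.27·π_2 + 0.34·π_3
π_2 = 0.24·π_1 + 0.43·π_2 + 0.36·π_3
Solving with the normalization constraint gives π = (0.3290, 0.3446, 0.3263).
So the stationary probability of square B is 0.3263.

0.3263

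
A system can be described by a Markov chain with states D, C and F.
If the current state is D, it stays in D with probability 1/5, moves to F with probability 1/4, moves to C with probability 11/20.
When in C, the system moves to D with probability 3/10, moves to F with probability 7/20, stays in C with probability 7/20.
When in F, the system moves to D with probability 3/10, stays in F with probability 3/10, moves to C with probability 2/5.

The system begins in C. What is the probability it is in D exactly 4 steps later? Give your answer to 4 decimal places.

0.2727

Propagate the distribution vector 4 steps from C.
After 0 steps: (0.0000, 1.0000, 0.0000)
After 1 step: (0.3000, 0.3500, 0.3500)
After 2 steps: (0.2700, 0.4275, 0.3025)
After 3 steps: (0.2730, 0.4191, 0.3079)
After 4 steps: (0.2727, 0.4200, 0.3073)
P(in D after 4 steps) = 0.2727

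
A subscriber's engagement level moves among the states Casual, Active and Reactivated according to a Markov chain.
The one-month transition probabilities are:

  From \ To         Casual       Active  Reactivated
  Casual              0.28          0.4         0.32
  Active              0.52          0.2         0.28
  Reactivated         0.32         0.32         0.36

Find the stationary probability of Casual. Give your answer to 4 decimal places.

0.3677

Let the stationary distribution be π with π = πP and π_1 + π_2 + π_3 = 1.
π_1 = 0.28·π_1 + 0.52·π_2 + 0.32·π_3
π_2 = 0.4·π_1 + 0.2·π_2 + 0.32·π_3
Solving with the normalization constraint gives π = (0.3677, 0.3120, 0.3203).
So the stationary probability of Casual is 0.3677.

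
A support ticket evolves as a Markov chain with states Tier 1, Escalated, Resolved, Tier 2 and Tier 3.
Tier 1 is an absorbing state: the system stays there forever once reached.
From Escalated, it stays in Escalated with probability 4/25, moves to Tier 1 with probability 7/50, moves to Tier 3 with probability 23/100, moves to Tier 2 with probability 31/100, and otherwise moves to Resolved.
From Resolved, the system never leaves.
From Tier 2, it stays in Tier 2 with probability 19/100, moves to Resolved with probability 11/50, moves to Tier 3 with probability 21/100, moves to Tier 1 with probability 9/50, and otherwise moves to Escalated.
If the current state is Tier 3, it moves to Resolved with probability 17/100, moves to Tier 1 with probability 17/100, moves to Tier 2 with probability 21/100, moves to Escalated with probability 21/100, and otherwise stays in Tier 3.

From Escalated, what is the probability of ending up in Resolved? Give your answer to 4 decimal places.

Let h(s) be the probability of absorption at Resolved starting from transient state s. Then h(Resolved) = 1 and h(Tier 1) = 0. By first-step analysis:
h(Escalated) = 0.14·0 + 0.16·h(Escalated) + 0.16·1 + 0.31·h(Tier 2) + 0.23·h(Tier 3)
h(Tier 2) = 0.18·0 + 0.2·h(Escalated) + 0.22·1 + 0.19·h(Tier 2) + 0.21·h(Tier 3)
h(Tier 3) = 0.17·0 + 0.21·h(Escalated) + 0.17·1 + 0.21·h(Tier 2) + 0.24·h(Tier 3)
Solving: h(Escalated) = 0.5308, h(Tier 2) = 0.5371, h(Tier 3) = 0.5188.
Starting from Escalated, the probability is 0.5308.

0.5308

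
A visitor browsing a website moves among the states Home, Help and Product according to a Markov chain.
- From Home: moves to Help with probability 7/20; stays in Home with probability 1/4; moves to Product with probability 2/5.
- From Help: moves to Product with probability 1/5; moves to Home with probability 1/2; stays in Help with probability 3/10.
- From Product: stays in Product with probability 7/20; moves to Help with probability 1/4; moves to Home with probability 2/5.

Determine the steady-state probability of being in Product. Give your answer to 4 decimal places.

Let the stationary distribution be π with π = πP and π_1 + π_2 + π_3 = 1.
π_1 = 0.25·π_1 + 0.5·π_2 + 0.4·π_3
π_2 = 0.35·π_1 + 0.3·π_2 + 0.25·π_3
Solving with the normalization constraint gives π = (0.3741, 0.3025, 0.3233).
So the stationary probability of Product is 0.3233.

0.3233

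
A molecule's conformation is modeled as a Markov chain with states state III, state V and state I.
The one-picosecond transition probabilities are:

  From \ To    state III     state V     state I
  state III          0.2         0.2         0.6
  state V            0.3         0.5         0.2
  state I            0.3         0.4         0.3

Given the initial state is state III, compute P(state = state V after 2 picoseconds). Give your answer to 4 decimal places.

0.3800

Sum over the intermediate state after 1 picosecond:
P = P(state III→state III)·P(state III→state V) + P(state III→state V)·P(state V→state V) + P(state III→state I)·P(state I→state V)
  = 0.2×0.2 + 0.2×0.5 + 0.6×0.4
  = 0.0400 + 0.1000 + 0.2400 = 0.3800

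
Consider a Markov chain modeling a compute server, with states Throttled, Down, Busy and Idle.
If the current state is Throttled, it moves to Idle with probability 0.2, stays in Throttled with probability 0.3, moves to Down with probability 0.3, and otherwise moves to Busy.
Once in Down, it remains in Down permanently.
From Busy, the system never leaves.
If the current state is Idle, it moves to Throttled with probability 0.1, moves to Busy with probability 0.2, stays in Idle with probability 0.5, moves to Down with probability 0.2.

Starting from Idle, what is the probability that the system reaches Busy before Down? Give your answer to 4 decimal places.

Let h(s) be the probability of absorption at Busy starting from transient state s. Then h(Busy) = 1 and h(Down) = 0. By first-step analysis:
h(Throttled) = 0.3·h(Throttled) + 0.3·0 + 0.2·1 + 0.2·h(Idle)
h(Idle) = 0.1·h(Throttled) + 0.2·0 + 0.2·1 + 0.5·h(Idle)
Solving: h(Throttled) = 0.4242, h(Idle) = 0.4848.
Starting from Idle, the probability is 0.4848.

0.4848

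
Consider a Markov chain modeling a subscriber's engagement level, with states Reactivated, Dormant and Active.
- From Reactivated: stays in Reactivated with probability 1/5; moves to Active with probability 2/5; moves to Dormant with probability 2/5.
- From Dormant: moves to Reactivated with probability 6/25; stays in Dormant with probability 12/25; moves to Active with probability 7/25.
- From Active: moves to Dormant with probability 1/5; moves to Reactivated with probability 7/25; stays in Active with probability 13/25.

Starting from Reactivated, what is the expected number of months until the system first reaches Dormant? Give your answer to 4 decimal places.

Let t(s) be the expected number of months to first reach Dormant from state s, with t(Dormant) = 0. Conditioning on the first month:
t(Reactivated) = 1 + 0.2·t(Reactivated) + 0.4·t(Active)
t(Active) = 1 + 0.28·t(Reactivated) + 0.52·t(Active)
Solving: t(Reactivated) = 3.2353, t(Active) = 3.9706.
Expected months from Reactivated to Dormant: 3.2353.

3.2353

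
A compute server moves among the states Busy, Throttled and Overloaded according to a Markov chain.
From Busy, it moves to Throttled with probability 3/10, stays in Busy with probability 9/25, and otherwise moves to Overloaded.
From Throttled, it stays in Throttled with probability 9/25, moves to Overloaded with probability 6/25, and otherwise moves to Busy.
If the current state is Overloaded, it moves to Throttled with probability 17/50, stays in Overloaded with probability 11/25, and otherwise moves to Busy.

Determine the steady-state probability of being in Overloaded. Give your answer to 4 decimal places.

0.3407

Let the stationary distribution be π with π = πP and π_1 + π_2 + π_3 = 1.
π_1 = 0.36·π_1 + 0.4·π_2 + 0.22·π_3
π_2 = 0.3·π_1 + 0.36·π_2 + 0.34·π_3
Solving with the normalization constraint gives π = (0.3256, 0.3336, 0.3407).
So the stationary probability of Overloaded is 0.3407.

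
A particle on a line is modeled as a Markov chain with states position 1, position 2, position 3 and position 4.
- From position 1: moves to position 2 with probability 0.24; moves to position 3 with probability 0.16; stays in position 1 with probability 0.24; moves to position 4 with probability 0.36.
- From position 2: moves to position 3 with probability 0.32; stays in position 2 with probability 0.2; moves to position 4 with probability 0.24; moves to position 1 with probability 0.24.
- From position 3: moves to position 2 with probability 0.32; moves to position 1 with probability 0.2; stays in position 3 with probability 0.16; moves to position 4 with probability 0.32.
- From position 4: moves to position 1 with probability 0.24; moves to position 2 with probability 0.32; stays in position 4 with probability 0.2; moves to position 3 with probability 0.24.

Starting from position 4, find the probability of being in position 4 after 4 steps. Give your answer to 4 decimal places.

Propagate the distribution vector 4 steps from position 4.
After 0 steps: (0.0000, 0.0000, 0.0000, 1.0000)
After 1 step: (0.2400, 0.3200, 0.2400, 0.2000)
After 2 steps: (0.2304, 0.2624, 0.2272, 0.2800)
After 3 steps: (0.2309, 0.2701, 0.2244, 0.2746)
After 4 steps: (0.2310, 0.2691, 0.2252, 0.2747)
P(in position 4 after 4 steps) = 0.2747

0.2747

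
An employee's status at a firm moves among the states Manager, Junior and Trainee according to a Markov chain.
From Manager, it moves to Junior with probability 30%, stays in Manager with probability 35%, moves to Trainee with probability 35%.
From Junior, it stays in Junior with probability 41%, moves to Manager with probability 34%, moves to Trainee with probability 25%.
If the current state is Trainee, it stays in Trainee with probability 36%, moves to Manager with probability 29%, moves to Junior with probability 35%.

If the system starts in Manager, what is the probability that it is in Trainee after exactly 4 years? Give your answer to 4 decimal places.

0.3177

Propagate the distribution vector 4 years from Manager.
After 0 years: (1.0000, 0.0000, 0.0000)
After 1 year: (0.3500, 0.3000, 0.3500)
After 2 years: (0.3260, 0.3505, 0.3235)
After 3 years: (0.3271, 0.3547, 0.3182)
After 4 years: (0.3274, 0.3549, 0.3177)
P(in Trainee after 4 years) = 0.3177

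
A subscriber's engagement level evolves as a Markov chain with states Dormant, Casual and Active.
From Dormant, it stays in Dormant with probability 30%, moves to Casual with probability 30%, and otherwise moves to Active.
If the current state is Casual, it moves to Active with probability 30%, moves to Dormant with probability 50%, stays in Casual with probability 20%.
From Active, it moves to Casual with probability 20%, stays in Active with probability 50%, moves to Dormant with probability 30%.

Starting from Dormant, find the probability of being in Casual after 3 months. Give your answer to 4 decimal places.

0.2360

Propagate the distribution vector 3 months from Dormant.
After 0 months: (1.0000, 0.0000, 0.0000)
After 1 month: (0.3000, 0.3000, 0.4000)
After 2 months: (0.3600, 0.2300, 0.4100)
After 3 months: (0.3460, 0.2360, 0.4180)
P(in Casual after 3 months) = 0.2360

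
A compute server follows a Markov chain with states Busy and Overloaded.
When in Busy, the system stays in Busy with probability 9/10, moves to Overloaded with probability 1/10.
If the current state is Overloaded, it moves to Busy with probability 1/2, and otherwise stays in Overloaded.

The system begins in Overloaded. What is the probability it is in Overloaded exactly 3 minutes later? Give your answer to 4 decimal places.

Propagate the distribution vector 3 minutes from Overloaded.
After 0 minutes: (0.0000, 1.0000)
After 1 minute: (0.5000, 0.5000)
After 2 minutes: (0.7000, 0.3000)
After 3 minutes: (0.7800, 0.2200)
P(in Overloaded after 3 minutes) = 0.2200

0.2200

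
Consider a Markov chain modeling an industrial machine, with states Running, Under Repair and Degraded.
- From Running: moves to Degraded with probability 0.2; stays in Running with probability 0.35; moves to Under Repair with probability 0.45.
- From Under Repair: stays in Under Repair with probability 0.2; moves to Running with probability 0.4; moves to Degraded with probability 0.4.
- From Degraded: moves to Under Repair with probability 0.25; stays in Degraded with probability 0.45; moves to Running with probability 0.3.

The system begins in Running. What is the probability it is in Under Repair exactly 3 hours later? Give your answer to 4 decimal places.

0.3076

Propagate the distribution vector 3 hours from Running.
After 0 hours: (1.0000, 0.0000, 0.0000)
After 1 hour: (0.3500, 0.4500, 0.2000)
After 2 hours: (0.3625, 0.2975, 0.3400)
After 3 hours: (0.3479, 0.3076, 0.3445)
P(in Under Repair after 3 hours) = 0.3076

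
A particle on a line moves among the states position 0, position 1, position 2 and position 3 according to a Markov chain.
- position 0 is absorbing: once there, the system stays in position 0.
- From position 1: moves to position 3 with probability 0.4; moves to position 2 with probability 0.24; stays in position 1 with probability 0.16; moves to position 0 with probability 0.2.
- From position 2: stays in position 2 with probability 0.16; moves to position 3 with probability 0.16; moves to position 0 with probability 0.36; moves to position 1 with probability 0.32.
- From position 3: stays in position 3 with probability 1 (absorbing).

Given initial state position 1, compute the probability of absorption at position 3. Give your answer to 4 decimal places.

0.5954

Let h(s) be the probability of absorption at position 3 starting from transient state s. Then h(position 3) = 1 and h(position 0) = 0. By first-step analysis:
h(position 1) = 0.2·0 + 0.16·h(position 1) + 0.24·h(position 2) + 0.4·1
h(position 2) = 0.36·0 + 0.32·h(position 1) + 0.16·h(position 2) + 0.16·1
Solving: h(position 1) = 0.5954, h(position 2) = 0.4173.
Starting from position 1, the probability is 0.5954.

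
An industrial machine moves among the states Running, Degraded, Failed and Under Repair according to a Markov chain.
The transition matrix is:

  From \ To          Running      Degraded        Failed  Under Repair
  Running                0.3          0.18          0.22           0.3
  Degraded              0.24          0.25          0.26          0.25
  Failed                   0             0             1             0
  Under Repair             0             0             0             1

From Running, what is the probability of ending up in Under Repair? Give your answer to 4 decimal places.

0.5604

Let h(s) be the probability of absorption at Under Repair starting from transient state s. Then h(Under Repair) = 1 and h(Failed) = 0. By first-step analysis:
h(Running) = 0.3·h(Running) + 0.18·h(Degraded) + 0.22·0 + 0.3·1
h(Degraded) = 0.24·h(Running) + 0.25·h(Degraded) + 0.26·0 + 0.25·1
Solving: h(Running) = 0.5604, h(Degraded) = 0.5127.
Starting from Running, the probability is 0.5604.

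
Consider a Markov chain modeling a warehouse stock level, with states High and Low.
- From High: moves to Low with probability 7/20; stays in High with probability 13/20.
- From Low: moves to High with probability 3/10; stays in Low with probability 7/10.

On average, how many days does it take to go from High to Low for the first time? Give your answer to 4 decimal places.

2.8571

Let t(s) be the expected number of days to first reach Low from state s, with t(Low) = 0. Conditioning on the first day:
t(High) = 1 + 0.65·t(High)
Solving: t(High) = 2.8571.
Expected days from High to Low: 2.8571.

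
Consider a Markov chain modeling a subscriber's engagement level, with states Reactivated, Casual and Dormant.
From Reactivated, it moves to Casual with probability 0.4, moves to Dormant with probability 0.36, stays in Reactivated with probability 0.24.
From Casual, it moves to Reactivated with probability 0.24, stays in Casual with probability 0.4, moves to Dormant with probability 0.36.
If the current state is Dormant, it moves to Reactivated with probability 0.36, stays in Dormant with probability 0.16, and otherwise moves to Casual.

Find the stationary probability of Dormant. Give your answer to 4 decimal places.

0.3000

Let the stationary distribution be π with π = πP and π_1 + π_2 + π_3 = 1.
π_1 = 0.24·π_1 + 0.24·π_2 + 0.36·π_3
π_2 = 0.4·π_1 + 0.4·π_2 + 0.48·π_3
Solving with the normalization constraint gives π = (0.2760, 0.4240, 0.3000).
So the stationary probability of Dormant is 0.3000.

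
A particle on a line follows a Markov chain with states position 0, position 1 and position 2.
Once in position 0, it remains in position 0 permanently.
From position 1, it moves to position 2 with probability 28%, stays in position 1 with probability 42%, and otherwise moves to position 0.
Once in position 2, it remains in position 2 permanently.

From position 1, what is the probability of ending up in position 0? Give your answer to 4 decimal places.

0.5172

Let h(s) be the probability of absorption at position 0 starting from transient state s. Then h(position 0) = 1 and h(position 2) = 0. By first-step analysis:
h(position 1) = 0.3·1 + 0.42·h(position 1) + 0.28·0
Solving: h(position 1) = 0.5172.
Starting from position 1, the probability is 0.5172.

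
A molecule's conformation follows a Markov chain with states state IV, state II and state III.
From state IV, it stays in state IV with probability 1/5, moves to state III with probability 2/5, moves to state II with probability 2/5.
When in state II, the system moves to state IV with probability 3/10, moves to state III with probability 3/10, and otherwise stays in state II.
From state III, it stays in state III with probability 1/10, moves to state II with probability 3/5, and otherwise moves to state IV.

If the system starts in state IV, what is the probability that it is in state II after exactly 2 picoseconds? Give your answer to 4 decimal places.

0.4800

Sum over the intermediate state after 1 picosecond:
P = P(state IV→state IV)·P(state IV→state II) + P(state IV→state II)·P(state II→state II) + P(state IV→state III)·P(state III→state II)
  = 0.2×0.4 + 0.4×0.4 + 0.4×0.6
  = 0.0800 + 0.1600 + 0.2400 = 0.4800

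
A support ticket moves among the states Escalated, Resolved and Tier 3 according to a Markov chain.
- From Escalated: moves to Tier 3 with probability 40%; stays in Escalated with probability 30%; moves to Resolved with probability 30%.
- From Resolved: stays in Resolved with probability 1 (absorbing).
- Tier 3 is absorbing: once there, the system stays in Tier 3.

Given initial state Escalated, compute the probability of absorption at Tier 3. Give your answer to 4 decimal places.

0.5714

Let h(s) be the probability of absorption at Tier 3 starting from transient state s. Then h(Tier 3) = 1 and h(Resolved) = 0. By first-step analysis:
h(Escalated) = 0.3·h(Escalated) + 0.3·0 + 0.4·1
Solving: h(Escalated) = 0.5714.
Starting from Escalated, the probability is 0.5714.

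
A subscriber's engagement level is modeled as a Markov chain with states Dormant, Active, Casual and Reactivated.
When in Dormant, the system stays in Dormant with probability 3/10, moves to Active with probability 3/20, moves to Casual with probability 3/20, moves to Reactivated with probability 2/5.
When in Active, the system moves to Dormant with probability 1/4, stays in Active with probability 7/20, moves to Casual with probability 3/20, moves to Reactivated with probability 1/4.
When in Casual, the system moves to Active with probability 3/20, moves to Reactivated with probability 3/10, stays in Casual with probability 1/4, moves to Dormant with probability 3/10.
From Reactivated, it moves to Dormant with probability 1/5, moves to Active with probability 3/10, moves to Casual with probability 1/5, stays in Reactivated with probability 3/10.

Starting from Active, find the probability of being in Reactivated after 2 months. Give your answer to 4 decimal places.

0.3075

Propagate the distribution vector 2 months from Active.
After 0 months: (0.0000, 1.0000, 0.0000, 0.0000)
After 1 month: (0.2500, 0.3500, 0.1500, 0.2500)
After 2 months: (0.2575, 0.2575, 0.1775, 0.3075)
P(in Reactivated after 2 months) = 0.3075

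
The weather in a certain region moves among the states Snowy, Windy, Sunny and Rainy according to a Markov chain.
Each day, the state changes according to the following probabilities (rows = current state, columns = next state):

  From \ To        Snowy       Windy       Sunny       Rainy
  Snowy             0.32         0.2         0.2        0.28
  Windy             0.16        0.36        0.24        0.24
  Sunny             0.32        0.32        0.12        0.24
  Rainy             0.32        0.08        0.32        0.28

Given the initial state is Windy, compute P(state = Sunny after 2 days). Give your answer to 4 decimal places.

Propagate the distribution vector 2 days from Windy.
After 0 days: (0.0000, 1.0000, 0.0000, 0.0000)
After 1 day: (0.1600, 0.3600, 0.2400, 0.2400)
After 2 days: (0.2624, 0.2576, 0.2240, 0.2560)
P(in Sunny after 2 days) = 0.2240

0.2240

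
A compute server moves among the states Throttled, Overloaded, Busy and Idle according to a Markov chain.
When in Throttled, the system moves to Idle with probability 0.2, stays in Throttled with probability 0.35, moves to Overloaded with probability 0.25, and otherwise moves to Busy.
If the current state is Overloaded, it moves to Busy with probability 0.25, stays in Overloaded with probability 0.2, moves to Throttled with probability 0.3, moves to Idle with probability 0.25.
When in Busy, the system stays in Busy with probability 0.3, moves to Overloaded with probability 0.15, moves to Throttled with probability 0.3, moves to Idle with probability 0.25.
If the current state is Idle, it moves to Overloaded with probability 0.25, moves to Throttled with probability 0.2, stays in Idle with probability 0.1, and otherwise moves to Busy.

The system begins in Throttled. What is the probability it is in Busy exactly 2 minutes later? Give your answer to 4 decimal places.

Propagate the distribution vector 2 minutes from Throttled.
After 0 minutes: (1.0000, 0.0000, 0.0000, 0.0000)
After 1 minute: (0.3500, 0.2500, 0.2000, 0.2000)
After 2 minutes: (0.2975, 0.2175, 0.2825, 0.2025)
P(in Busy after 2 minutes) = 0.2825

0.2825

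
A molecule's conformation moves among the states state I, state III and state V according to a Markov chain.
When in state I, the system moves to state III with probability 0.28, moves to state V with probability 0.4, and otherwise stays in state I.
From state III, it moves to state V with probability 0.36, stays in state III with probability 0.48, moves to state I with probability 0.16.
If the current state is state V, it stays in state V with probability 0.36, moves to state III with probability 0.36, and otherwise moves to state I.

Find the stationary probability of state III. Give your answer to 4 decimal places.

0.3870

Let the stationary distribution be π with π = πP and π_1 + π_2 + π_3 = 1.
π_1 = 0.32·π_1 + 0.16·π_2 + 0.28·π_3
π_2 = 0.28·π_1 + 0.48·π_2 + 0.36·π_3
Solving with the normalization constraint gives π = (0.2433, 0.3870, 0.3697).
So the stationary probability of state III is 0.3870.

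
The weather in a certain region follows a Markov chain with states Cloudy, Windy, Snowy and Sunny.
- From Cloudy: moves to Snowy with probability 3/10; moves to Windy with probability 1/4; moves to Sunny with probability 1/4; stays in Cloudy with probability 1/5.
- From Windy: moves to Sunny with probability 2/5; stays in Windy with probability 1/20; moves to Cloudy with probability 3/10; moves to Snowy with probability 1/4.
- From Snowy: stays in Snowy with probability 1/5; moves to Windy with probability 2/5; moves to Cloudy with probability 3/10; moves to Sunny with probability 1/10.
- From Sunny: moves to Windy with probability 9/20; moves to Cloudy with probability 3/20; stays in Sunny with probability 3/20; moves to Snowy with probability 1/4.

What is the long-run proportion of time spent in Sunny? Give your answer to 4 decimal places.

0.2312

Let the stationary distribution be π with π = πP and π_1 + π_2 + π_3 + π_4 = 1.
π_1 = 0.2·π_1 + 0.3·π_2 + 0.3·π_3 + 0.15·π_4
π_2 = 0.25·π_1 + 0.05·π_2 + 0.4·π_3 + 0.45·π_4
π_3 = 0.3·π_1 + 0.25·π_2 + 0.2·π_3 + 0.25·π_4
Solving with the normalization constraint gives π = (0.2412, 0.2781, 0.2496, 0.2312).
So the stationary probability of Sunny is 0.2312.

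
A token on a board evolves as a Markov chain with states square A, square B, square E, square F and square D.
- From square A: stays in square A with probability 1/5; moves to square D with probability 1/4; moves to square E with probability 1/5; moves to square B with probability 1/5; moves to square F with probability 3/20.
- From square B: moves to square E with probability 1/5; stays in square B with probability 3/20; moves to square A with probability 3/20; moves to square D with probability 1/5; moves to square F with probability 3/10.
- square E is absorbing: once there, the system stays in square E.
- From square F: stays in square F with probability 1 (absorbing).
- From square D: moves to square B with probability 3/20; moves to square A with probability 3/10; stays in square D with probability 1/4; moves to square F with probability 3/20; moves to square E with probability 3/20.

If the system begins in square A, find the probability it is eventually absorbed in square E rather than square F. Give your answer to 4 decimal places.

0.5152

Let h(s) be the probability of absorption at square E starting from transient state s. Then h(square E) = 1 and h(square F) = 0. By first-step analysis:
h(square A) = 0.2·h(square A) + 0.2·h(square B) + 0.2·1 + 0.15·0 + 0.25·h(square D)
h(square B) = 0.15·h(square A) + 0.15·h(square B) + 0.2·1 + 0.3·0 + 0.2·h(square D)
h(square D) = 0.3·h(square A) + 0.15·h(square B) + 0.15·1 + 0.15·0 + 0.25·h(square D)
Solving: h(square A) = 0.5152, h(square B) = 0.4426, h(square D) = 0.4946.
Starting from square A, the probability is 0.5152.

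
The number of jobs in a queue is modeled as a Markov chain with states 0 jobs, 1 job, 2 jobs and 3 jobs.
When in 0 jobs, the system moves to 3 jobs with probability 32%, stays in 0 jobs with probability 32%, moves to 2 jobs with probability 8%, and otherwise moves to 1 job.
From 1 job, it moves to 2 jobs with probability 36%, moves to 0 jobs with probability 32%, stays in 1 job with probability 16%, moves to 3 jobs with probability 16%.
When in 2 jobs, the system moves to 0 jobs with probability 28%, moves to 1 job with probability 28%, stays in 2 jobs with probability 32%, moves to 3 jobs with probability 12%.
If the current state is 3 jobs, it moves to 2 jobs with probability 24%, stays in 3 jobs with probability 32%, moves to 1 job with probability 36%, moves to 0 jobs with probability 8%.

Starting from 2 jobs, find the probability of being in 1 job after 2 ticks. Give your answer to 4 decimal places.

Propagate the distribution vector 2 ticks from 2 jobs.
After 0 ticks: (0.0000, 0.0000, 1.0000, 0.0000)
After 1 tick: (0.2800, 0.2800, 0.3200, 0.1200)
After 2 ticks: (0.2784, 0.2560, 0.2544, 0.2112)
P(in 1 job after 2 ticks) = 0.2560

0.2560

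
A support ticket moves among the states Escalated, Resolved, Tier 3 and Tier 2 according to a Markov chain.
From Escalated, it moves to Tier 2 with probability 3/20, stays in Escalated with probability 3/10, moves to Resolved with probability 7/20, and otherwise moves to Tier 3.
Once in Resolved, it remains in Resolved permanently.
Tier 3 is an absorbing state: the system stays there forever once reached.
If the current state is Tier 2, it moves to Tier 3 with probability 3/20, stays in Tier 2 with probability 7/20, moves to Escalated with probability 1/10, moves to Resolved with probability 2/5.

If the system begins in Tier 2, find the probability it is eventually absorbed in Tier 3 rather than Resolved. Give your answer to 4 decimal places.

0.2841

Let h(s) be the probability of absorption at Tier 3 starting from transient state s. Then h(Tier 3) = 1 and h(Resolved) = 0. By first-step analysis:
h(Escalated) = 0.3·h(Escalated) + 0.35·0 + 0.2·1 + 0.15·h(Tier 2)
h(Tier 2) = 0.1·h(Escalated) + 0.4·0 + 0.15·1 + 0.35·h(Tier 2)
Solving: h(Escalated) = 0.3466, h(Tier 2) = 0.2841.
Starting from Tier 2, the probability is 0.2841.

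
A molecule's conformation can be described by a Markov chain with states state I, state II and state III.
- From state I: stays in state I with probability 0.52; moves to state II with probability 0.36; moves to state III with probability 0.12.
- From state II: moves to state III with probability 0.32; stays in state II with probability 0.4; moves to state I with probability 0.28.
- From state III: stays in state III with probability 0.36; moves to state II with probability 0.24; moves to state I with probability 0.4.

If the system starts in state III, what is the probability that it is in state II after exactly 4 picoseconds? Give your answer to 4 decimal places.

0.3441

Propagate the distribution vector 4 picoseconds from state III.
After 0 picoseconds: (0.0000, 0.0000, 1.0000)
After 1 picosecond: (0.4000, 0.2400, 0.3600)
After 2 picoseconds: (0.4192, 0.3264, 0.2544)
After 3 picoseconds: (0.4111, 0.3425, 0.2463)
After 4 picoseconds: (0.4082, 0.3441, 0.2476)
P(in state II after 4 picoseconds) = 0.3441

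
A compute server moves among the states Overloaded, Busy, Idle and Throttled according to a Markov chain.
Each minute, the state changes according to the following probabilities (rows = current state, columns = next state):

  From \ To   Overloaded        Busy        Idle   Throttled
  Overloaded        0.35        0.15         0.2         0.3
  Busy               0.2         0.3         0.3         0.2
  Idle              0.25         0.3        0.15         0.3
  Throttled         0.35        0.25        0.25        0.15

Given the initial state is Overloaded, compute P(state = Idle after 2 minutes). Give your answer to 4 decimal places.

Propagate the distribution vector 2 minutes from Overloaded.
After 0 minutes: (1.0000, 0.0000, 0.0000, 0.0000)
After 1 minute: (0.3500, 0.1500, 0.2000, 0.3000)
After 2 minutes: (0.3075, 0.2325, 0.2200, 0.2400)
P(in Idle after 2 minutes) = 0.2200

0.2200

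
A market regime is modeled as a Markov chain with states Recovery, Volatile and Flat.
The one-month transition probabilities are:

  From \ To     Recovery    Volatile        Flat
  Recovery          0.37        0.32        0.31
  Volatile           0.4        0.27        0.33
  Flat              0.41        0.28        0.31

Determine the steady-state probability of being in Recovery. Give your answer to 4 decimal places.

Let the stationary distribution be π with π = πP and π_1 + π_2 + π_3 = 1.
π_1 = 0.37·π_1 + 0.4·π_2 + 0.41·π_3
π_2 = 0.32·π_1 + 0.27·π_2 + 0.28·π_3
Solving with the normalization constraint gives π = (0.3914, 0.2927, 0.3159).
So the stationary probability of Recovery is 0.3914.

0.3914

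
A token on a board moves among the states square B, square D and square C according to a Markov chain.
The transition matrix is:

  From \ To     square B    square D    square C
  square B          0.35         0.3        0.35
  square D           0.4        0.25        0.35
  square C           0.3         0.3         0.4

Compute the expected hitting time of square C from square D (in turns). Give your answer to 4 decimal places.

Let t(s) be the expected number of turns to first reach square C from state s, with t(square C) = 0. Conditioning on the first turn:
t(square B) = 1 + 0.35·t(square B) + 0.3·t(square D)
t(square D) = 1 + 0.4·t(square B) + 0.25·t(square D)
Solving: t(square B) = 2.8571, t(square D) = 2.8571.
Expected turns from square D to square C: 2.8571.

2.8571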